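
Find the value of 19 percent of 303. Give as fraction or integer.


Compute 19% of 303
Convert percentage: 19% = 19/100
Multiply: 303 * 19/100
= 5757/100
= 5757/100

5757/100


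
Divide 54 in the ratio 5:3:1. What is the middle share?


Ratio = 5:3:1
Total parts = 5 + 3 + 1 = 9
Value per part = 54 / 9 = 6
First share = 5 * 6 = 30
Middle share = 3 * 6 = 18
Third share = 1 * 6 = 6

18


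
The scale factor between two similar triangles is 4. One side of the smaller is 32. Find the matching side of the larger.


Similar triangles have proportional sides
Scale factor = 4
Smaller side = 32
Corresponding larger side = 32 * 4
= 128

128


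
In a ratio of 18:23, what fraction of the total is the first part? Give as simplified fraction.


Total parts = 18 + 23 = 41
First part fraction = 18/41
Simplify: 18/41 = 18/41

18/41


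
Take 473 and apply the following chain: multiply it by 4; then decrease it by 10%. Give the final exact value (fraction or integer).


Start with 473.
Step 1: Multiply by 4: 473 * 4 = 1892
Step 2: Decrease by 10%: 1892 * 90/100 = 8514/5
Final result = 8514/5

8514/5


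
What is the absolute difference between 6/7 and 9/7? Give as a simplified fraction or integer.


Simplify: 6/7 = 6/7 and 9/7 = 9/7
Find common denominator: LCD = 7
Convert: 6/7 and 9/7
Difference = |6 - 9|/7 = 3/7
Simplified = 3/7

3/7


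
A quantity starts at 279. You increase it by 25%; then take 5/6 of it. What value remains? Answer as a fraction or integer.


Start with 279.
Step 1: Increase by 25%: 279 * 125/100 = 1395/4
Step 2: Take 5/6: 1395/4 * 5/6 = 2325/8
Final result = 2325/8

2325/8


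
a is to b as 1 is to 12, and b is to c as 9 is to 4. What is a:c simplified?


Given a:b = 1:12 and b:c = 9:4
Make b consistent. Multiply first ratio by 9: a:b = 9:108
Multiply second ratio by 12: b:c = 108:48
Now b = 108 in both, so a:b:c = 9:108:48
Therefore a:c = 9:48
Simplify by GCD: a:c = 3:16

3:16


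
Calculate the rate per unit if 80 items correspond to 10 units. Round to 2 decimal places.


Total items = 80
Number of units = 10
Unit rate = 80 / 10
= 8 items per unit

8


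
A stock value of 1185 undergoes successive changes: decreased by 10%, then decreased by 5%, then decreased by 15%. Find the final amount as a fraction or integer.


Start: 1185
Step 1: decrease by 10% => multiply by 90/100
  1185 * 90/100 = 2133/2
Step 2: decrease by 5% => multiply by 95/100
  2133/2 * 95/100 = 40527/40
Step 3: decrease by 15% => multiply by 85/100
  40527/40 * 85/100 = 688959/800
Final value = 688959/800

688959/800


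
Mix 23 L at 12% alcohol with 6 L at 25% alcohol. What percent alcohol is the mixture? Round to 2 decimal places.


Solute in mixture 1 = 12% of 23 L = 23*12/100 = 69/25 L
Solute in mixture 2 = 25% of 6 L = 6*25/100 = 3/2 L
Total solute = 69/25 + 3/2 = 213/50 L
Total volume = 23 + 6 = 29 L
Final concentration = 213/50/29 * 100 = 14.69%

14.69


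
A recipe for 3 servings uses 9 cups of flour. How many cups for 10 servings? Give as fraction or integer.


Original: 9 cups for 3 servings
Target servings = 10
Scaling factor = 10/3
New amount = 9 * 10/3
= 90/3
= 30 cups

30


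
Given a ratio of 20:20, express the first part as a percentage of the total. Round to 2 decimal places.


Total parts = 20 + 20 = 40
First part fraction = 20/40
Percentage = (20/40) * 100
= 0.5 * 100
= 50.00%

50.00


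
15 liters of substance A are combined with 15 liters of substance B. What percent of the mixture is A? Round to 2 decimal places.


Volume of A = 15 L
Volume of B = 15 L
Total volume = 15 + 15 = 30 L
Percentage of A = (15/30) * 100
= 50.00%

50.00


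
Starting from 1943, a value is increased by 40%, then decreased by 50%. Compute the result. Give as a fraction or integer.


Start: 1943
Step 1: increase by 40% => multiply by 140/100
  1943 * 140/100 = 13601/5
Step 2: decrease by 50% => multiply by 50/100
  13601/5 * 50/100 = 13601/10
Final value = 13601/10

13601/10


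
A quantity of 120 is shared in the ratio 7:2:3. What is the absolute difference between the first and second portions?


Total parts = 7 + 2 + 3 = 12
Value per part = 120 / 12 = 10
Shares: 7*10=70, 2*10=20, 3*10=30
First share = 70, second share = 20
Difference = |70 - 20| = 50

50


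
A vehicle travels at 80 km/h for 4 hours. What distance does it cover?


Using distance = speed * time
Speed = 80 km/h
Time = 4 hours
Distance = 80 * 4
= 320 km

320


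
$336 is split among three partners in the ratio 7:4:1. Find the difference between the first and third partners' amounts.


Total parts = 7 + 4 + 1 = 12
Value per part = 336 / 12 = 28
Shares: 7*28=196, 4*28=112, 1*28=28
First share = 196, third share = 28
Difference = |196 - 28| = 168

168


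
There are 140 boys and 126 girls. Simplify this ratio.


Find GCD(140, 126)
GCD = 14
Divide both by 14: 140/14 = 10, 126/14 = 9
Simplified ratio = 10:9

10:9


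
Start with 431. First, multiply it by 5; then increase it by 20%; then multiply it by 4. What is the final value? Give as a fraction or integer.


Start with 431.
Step 1: Multiply by 5: 431 * 5 = 2155
Step 2: Increase by 20%: 2155 * 120/100 = 2586
Step 3: Multiply by 4: 2586 * 4 = 10344
Final result = 10344

10344


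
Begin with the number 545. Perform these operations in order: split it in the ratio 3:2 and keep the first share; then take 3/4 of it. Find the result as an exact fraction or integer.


Start with 545.
Step 1: Split 3:2, first share = 545 * 3/5 = 327
Step 2: Take 3/4: 327 * 3/4 = 981/4
Final result = 981/4

981/4


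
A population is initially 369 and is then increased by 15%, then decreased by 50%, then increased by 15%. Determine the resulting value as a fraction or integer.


Start: 369
Step 1: increase by 15% => multiply by 115/100
  369 * 115/100 = 8487/20
Step 2: decrease by 50% => multiply by 50/100
  8487/20 * 50/100 = 8487/40
Step 3: increase by 15% => multiply by 115/100
  8487/40 * 115/100 = 195201/800
Final value = 195201/800

195201/800


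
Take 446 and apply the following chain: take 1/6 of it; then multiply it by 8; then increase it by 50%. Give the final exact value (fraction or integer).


Start with 446.
Step 1: Take 1/6: 446 * 1/6 = 223/3
Step 2: Multiply by 8: 223/3 * 8 = 1784/3
Step 3: Increase by 50%: 1784/3 * 150/100 = 892
Final result = 892

892


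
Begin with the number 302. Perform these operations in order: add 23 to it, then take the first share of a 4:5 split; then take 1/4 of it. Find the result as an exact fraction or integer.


Start with 302.
Step 1: Add 23: 302+23=325; split 4:5 first = 325*4/9 = 1300/9
Step 2: Take 1/4: 1300/9 * 1/4 = 325/9
Final result = 325/9

325/9


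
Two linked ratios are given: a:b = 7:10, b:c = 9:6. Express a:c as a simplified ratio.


Given a:b = 7:10 and b:c = 9:6
Make b consistent. Multiply first ratio by 9: a:b = 63:90
Multiply second ratio by 10: b:c = 90:60
Now b = 90 in both, so a:b:c = 63:90:60
Therefore a:c = 63:60
Simplify by GCD: a:c = 21:20

21:20


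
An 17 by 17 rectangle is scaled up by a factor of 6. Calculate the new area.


Original dimensions: 17 x 17
Enlargement factor = 6
New width = 17 * 6 = 102
New height = 17 * 6 = 102
New area = 102 * 102 = 10404

10404


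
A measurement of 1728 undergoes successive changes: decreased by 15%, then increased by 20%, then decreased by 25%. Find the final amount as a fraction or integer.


Start: 1728
Step 1: decrease by 15% => multiply by 85/100
  1728 * 85/100 = 7344/5
Step 2: increase by 20% => multiply by 120/100
  7344/5 * 120/100 = 44064/25
Step 3: decrease by 25% => multiply by 75/100
  44064/25 * 75/100 = 33048/25
Final value = 33048/25

33048/25


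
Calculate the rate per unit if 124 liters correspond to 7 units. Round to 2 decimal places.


Total liters = 124
Number of units = 7
Unit rate = 124 / 7
= 17.71 liters per unit

17.71


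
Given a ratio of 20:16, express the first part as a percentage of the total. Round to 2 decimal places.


Total parts = 20 + 16 = 36
First part fraction = 20/36
Percentage = (20/36) * 100
= 0.555556 * 100
= 55.56%

55.56


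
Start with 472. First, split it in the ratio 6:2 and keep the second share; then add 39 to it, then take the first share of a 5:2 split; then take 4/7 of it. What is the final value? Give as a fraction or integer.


Start with 472.
Step 1: Split 6:2, second share = 472 * 2/8 = 118
Step 2: Add 39: 118+39=157; split 5:2 first = 157*5/7 = 785/7
Step 3: Take 4/7: 785/7 * 4/7 = 3140/49
Final result = 3140/49

3140/49


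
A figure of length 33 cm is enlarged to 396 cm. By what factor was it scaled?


Original length = 33 cm
Scaled length = 396 cm
Scale factor = 396 / 33
= 12

12


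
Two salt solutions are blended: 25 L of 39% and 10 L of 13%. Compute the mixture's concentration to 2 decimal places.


Solute in mixture 1 = 39% of 25 L = 25*39/100 = 39/4 L
Solute in mixture 2 = 13% of 10 L = 10*13/100 = 13/10 L
Total solute = 39/4 + 13/10 = 221/20 L
Total volume = 25 + 10 = 35 L
Final concentration = 221/20/35 * 100 = 31.57%

31.57


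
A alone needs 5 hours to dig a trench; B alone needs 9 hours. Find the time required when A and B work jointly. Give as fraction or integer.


Rate of A = 1/5 job per hour
Rate of B = 1/9 job per hour
Combined rate = 1/5 + 1/9
Find common denominator: (9 + 5)/(5*9) = 14/45
Combined rate = 14/45 job per hour
Time together = 1 / (14/45) = 45/14 hours

45/14


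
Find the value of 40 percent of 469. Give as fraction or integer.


Compute 40% of 469
Convert percentage: 40% = 40/100
Multiply: 469 * 40/100
= 18760/100
= 938/5

938/5


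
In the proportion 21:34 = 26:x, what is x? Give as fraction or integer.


Setting up: 21/34 = 26/x
Cross multiply: 21 * x = 34 * 26
21x = 884
x = 884/21
x = 884/21

884/21


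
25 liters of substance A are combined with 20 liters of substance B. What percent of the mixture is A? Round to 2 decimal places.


Volume of A = 25 L
Volume of B = 20 L
Total volume = 25 + 20 = 45 L
Percentage of A = (25/45) * 100
= 55.56%

55.56


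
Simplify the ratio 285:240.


Find GCD(285, 240)
GCD = 15
Divide both by 15: 285/15 = 19, 240/15 = 16
Simplified ratio = 19:16

19:16


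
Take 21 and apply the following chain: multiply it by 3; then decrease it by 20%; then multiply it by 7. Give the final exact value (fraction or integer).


Start with 21.
Step 1: Multiply by 3: 21 * 3 = 63
Step 2: Decrease by 20%: 63 * 80/100 = 252/5
Step 3: Multiply by 7: 252/5 * 7 = 1764/5
Final result = 1764/5

1764/5


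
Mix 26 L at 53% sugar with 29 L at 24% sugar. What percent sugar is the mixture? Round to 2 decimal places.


Solute in mixture 1 = 53% of 26 L = 26*53/100 = 689/50 L
Solute in mixture 2 = 24% of 29 L = 29*24/100 = 174/25 L
Total solute = 689/50 + 174/25 = 1037/50 L
Total volume = 26 + 29 = 55 L
Final concentration = 1037/50/55 * 100 = 37.71%

37.71


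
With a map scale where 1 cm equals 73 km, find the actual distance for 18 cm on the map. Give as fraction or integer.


Map scale: 1 cm = 73 km
Measured distance on map = 18 cm
Set up proportion: 18 * 73 / 1
= 1314 / 1
= 1314 km

1314


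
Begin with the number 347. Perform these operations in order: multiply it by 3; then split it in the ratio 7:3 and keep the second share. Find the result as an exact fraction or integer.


Start with 347.
Step 1: Multiply by 3: 347 * 3 = 1041
Step 2: Split 7:3, second share = 1041 * 3/10 = 3123/10
Final result = 3123/10

3123/10


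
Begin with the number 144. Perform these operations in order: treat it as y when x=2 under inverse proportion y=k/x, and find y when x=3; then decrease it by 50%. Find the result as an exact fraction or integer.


Start with 144.
Step 1: Inverse prop: k = (144)*2; new y = k/3 = 144*2/3 = 96
Step 2: Decrease by 50%: 96 * 50/100 = 48
Final result = 48

48


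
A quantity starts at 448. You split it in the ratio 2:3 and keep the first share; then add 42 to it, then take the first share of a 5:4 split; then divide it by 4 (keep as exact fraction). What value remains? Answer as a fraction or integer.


Start with 448.
Step 1: Split 2:3, first share = 448 * 2/5 = 896/5
Step 2: Add 42: 896/5+42=1106/5; split 5:4 first = 1106/5*5/9 = 1106/9
Step 3: Divide by 4: 1106/9 / 4 = 553/18
Final result = 553/18

553/18


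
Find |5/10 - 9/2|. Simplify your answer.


Simplify: 5/10 = 1/2 and 9/2 = 9/2
Find common denominator: LCD = 2
Convert: 1/2 and 9/2
Difference = |1 - 9|/2 = 8/2
Simplified = 4

4


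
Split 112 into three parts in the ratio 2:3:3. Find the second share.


Ratio = 2:3:3
Total parts = 2 + 3 + 3 = 8
Value per part = 112 / 8 = 14
First share = 2 * 14 = 28
Middle share = 3 * 14 = 42
Third share = 3 * 14 = 42

42


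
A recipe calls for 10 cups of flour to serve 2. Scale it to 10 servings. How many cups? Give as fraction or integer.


Original: 10 cups for 2 servings
Target servings = 10
Scaling factor = 10/2
New amount = 10 * 10/2
= 100/2
= 50 cups

50


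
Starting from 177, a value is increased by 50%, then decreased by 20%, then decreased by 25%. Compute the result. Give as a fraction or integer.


Start: 177
Step 1: increase by 50% => multiply by 150/100
  177 * 150/100 = 531/2
Step 2: decrease by 20% => multiply by 80/100
  531/2 * 80/100 = 1062/5
Step 3: decrease by 25% => multiply by 75/100
  1062/5 * 75/100 = 1593/10
Final value = 1593/10

1593/10


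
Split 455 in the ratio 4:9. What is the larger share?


Total parts = 4 + 9 = 13
Value per part = 455 / 13 = 35
First share = 4 * 35 = 140
Second share = 9 * 35 = 315
Larger share = 315

315


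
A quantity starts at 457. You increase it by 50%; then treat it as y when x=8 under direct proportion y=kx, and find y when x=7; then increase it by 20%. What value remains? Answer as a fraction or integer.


Start with 457.
Step 1: Increase by 50%: 457 * 150/100 = 1371/2
Step 2: Direct prop: k = (1371/2)/8; new y = k*7 = 1371/2*7/8 = 9597/16
Step 3: Increase by 20%: 9597/16 * 120/100 = 28791/40
Final result = 28791/40

28791/40


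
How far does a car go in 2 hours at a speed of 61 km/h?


Using distance = speed * time
Speed = 61 km/h
Time = 2 hours
Distance = 61 * 2
= 122 km

122


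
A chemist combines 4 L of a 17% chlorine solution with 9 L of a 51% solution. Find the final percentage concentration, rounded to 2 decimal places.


Solute in mixture 1 = 17% of 4 L = 4*17/100 = 17/25 L
Solute in mixture 2 = 51% of 9 L = 9*51/100 = 459/100 L
Total solute = 17/25 + 459/100 = 527/100 L
Total volume = 4 + 9 = 13 L
Final concentration = 527/100/13 * 100 = 40.54%

40.54


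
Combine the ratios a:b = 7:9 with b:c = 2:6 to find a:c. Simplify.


Given a:b = 7:9 and b:c = 2:6
Make b consistent. Multiply first ratio by 2: a:b = 14:18
Multiply second ratio by 9: b:c = 18:54
Now b = 18 in both, so a:b:c = 14:18:54
Therefore a:c = 14:54
Simplify by GCD: a:c = 7:27

7:27


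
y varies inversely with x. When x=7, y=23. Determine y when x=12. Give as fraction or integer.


Inverse proportion: y = k/x
Find k: k = 7 * 23 = 161
Compute y at x=12: y = 161/12
y = 161/12

161/12


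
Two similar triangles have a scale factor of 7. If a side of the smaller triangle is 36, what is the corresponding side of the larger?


Similar triangles have proportional sides
Scale factor = 7
Smaller side = 36
Corresponding larger side = 36 * 7
= 252

252


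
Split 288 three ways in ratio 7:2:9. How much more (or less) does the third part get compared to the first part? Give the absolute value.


Total parts = 7 + 2 + 9 = 18
Value per part = 288 / 18 = 16
Shares: 7*16=112, 2*16=32, 9*16=144
Third share = 144, first share = 112
Difference = |144 - 112| = 32

32


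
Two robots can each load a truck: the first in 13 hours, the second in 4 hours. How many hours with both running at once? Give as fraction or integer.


Rate of A = 1/13 job per hour
Rate of B = 1/4 job per hour
Combined rate = 1/13 + 1/4
Find common denominator: (4 + 13)/(13*4) = 17/52
Combined rate = 17/52 job per hour
Time together = 1 / (17/52) = 52/17 hours

52/17


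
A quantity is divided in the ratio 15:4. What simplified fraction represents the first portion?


Total parts = 15 + 4 = 19
First part fraction = 15/19
Simplify: 15/19 = 15/19

15/19


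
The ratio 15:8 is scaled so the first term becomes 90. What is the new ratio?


Original ratio: 15:8
First term target: 90
Scale factor = 90 / 15 = 6
Multiply second term: 8 * 6 = 48
Equivalent ratio = 90:48

90:48


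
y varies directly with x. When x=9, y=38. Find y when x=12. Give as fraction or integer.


Direct proportion: y = kx
Find k: k = 38/9 = 38/9
Compute y at x=12: y = 38/9 * 12
y = 152/3

152/3


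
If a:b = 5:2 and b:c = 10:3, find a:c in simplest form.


Given a:b = 5:2 and b:c = 10:3
Make b consistent. Multiply first ratio by 10: a:b = 50:20
Multiply second ratio by 2: b:c = 20:6
Now b = 20 in both, so a:b:c = 50:20:6
Therefore a:c = 50:6
Simplify by GCD: a:c = 25:3

25:3


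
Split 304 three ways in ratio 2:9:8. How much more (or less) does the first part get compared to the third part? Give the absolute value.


Total parts = 2 + 9 + 8 = 19
Value per part = 304 / 19 = 16
Shares: 2*16=32, 9*16=144, 8*16=128
First share = 32, third share = 128
Difference = |32 - 128| = 96

96


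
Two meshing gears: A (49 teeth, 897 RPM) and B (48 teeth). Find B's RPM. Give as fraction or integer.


Gear ratio: teeth_A * RPM_A = teeth_B * RPM_B
49 * 897 = 48 * RPM_B
43953 = 48 * RPM_B
RPM_B = 43953 / 48
RPM_B = 14651/16

14651/16


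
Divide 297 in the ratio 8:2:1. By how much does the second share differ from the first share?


Total parts = 8 + 2 + 1 = 11
Value per part = 297 / 11 = 27
Shares: 8*27=216, 2*27=54, 1*27=27
Second share = 54, first share = 216
Difference = |54 - 216| = 162

162


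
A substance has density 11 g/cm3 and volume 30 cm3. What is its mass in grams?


Using mass = density * volume
Density = 11 g/cm3
Volume = 30 cm3
Mass = 11 * 30
= 330 g

330


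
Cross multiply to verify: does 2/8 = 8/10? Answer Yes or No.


Cross multiply to check 2/8 = 8/10
Left cross product: 2 * 10 = 20
Right cross product: 8 * 8 = 64
20 != 64
Not equal, so proportions differ => No

No


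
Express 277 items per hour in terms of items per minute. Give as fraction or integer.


Converting from per hour to per minute
Rate = 277 items per hour
Divide by 60: 277/60
= 277/60 items per minute

277/60


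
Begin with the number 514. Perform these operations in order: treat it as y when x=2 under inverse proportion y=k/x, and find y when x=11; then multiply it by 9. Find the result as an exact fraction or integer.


Start with 514.
Step 1: Inverse prop: k = (514)*2; new y = k/11 = 514*2/11 = 1028/11
Step 2: Multiply by 9: 1028/11 * 9 = 9252/11
Final result = 9252/11

9252/11


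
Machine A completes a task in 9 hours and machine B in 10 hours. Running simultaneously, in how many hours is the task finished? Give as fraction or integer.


Rate of A = 1/9 job per hour
Rate of B = 1/10 job per hour
Combined rate = 1/9 + 1/10
Find common denominator: (10 + 9)/(9*10) = 19/90
Combined rate = 19/90 job per hour
Time together = 1 / (19/90) = 90/19 hours

90/19


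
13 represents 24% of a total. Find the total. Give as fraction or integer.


Given: 13 is 24% of the whole
Set up: 13 = 24/100 * whole
whole = 13 * 100 / 24
whole = 1300 / 24
whole = 325/6

325/6


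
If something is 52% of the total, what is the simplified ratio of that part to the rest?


Part = 52%, Remainder = 48%
Ratio = 52:48
GCD(52, 48) = 4
Simplify: 13:12 = 13:12

13:12


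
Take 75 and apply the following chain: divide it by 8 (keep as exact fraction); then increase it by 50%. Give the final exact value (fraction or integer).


Start with 75.
Step 1: Divide by 8: 75 / 8 = 75/8
Step 2: Increase by 50%: 75/8 * 150/100 = 225/16
Final result = 225/16

225/16


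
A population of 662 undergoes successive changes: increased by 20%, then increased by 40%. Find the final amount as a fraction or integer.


Start: 662
Step 1: increase by 20% => multiply by 120/100
  662 * 120/100 = 3972/5
Step 2: increase by 40% => multiply by 140/100
  3972/5 * 140/100 = 27804/25
Final value = 27804/25

27804/25


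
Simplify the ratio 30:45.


Find GCD(30, 45)
GCD = 15
Divide both by 15: 30/15 = 2, 45/15 = 3
Simplified ratio = 2:3

2:3


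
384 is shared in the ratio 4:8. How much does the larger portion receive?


Total parts = 4 + 8 = 12
Value per part = 384 / 12 = 32
First share = 4 * 32 = 128
Second share = 8 * 32 = 256
Larger share = 256

256


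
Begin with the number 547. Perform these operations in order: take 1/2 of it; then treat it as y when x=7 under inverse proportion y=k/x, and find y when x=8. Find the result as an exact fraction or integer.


Start with 547.
Step 1: Take 1/2: 547 * 1/2 = 547/2
Step 2: Inverse prop: k = (547/2)*7; new y = k/8 = 547/2*7/8 = 3829/16
Final result = 3829/16

3829/16


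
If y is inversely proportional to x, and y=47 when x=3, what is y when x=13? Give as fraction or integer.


Inverse proportion: y = k/x
Find k: k = 3 * 47 = 141
Compute y at x=13: y = 141/13
y = 141/13

141/13


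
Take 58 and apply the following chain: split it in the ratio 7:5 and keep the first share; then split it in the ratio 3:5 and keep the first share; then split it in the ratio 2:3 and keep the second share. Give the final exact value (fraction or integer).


Start with 58.
Step 1: Split 7:5, first share = 58 * 7/12 = 203/6
Step 2: Split 3:5, first share = 203/6 * 3/8 = 203/16
Step 3: Split 2:3, second share = 203/16 * 3/5 = 609/80
Final result = 609/80

609/80


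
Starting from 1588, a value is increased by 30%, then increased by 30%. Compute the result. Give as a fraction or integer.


Start: 1588
Step 1: increase by 30% => multiply by 130/100
  1588 * 130/100 = 10322/5
Step 2: increase by 30% => multiply by 130/100
  10322/5 * 130/100 = 67093/25
Final value = 67093/25

67093/25


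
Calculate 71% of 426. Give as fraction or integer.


Compute 71% of 426
Convert percentage: 71% = 71/100
Multiply: 426 * 71/100
= 30246/100
= 15123/50

15123/50


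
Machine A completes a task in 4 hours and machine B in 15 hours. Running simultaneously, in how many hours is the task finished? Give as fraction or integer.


Rate of A = 1/4 job per hour
Rate of B = 1/15 job per hour
Combined rate = 1/4 + 1/15
Find common denominator: (15 + 4)/(4*15) = 19/60
Combined rate = 19/60 job per hour
Time together = 1 / (19/60) = 60/19 hours

60/19


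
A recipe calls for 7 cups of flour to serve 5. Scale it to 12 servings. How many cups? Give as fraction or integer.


Original: 7 cups for 5 servings
Target servings = 12
Scaling factor = 12/5
New amount = 7 * 12/5
= 84/5
= 84/5 cups

84/5


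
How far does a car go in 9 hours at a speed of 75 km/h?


Using distance = speed * time
Speed = 75 km/h
Time = 9 hours
Distance = 75 * 9
= 675 km

675


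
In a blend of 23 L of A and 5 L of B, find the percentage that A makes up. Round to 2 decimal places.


Volume of A = 23 L
Volume of B = 5 L
Total volume = 23 + 5 = 28 L
Percentage of A = (23/28) * 100
= 82.14%

82.14


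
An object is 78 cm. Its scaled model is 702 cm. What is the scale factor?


Original length = 78 cm
Scaled length = 702 cm
Scale factor = 702 / 78
= 9

9


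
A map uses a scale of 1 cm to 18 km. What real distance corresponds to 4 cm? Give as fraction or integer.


Map scale: 1 cm = 18 km
Measured distance on map = 4 cm
Set up proportion: 4 * 18 / 1
= 72 / 1
= 72 km

72


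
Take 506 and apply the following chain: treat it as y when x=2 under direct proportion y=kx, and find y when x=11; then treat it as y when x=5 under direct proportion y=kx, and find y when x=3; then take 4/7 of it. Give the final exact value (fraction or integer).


Start with 506.
Step 1: Direct prop: k = (506)/2; new y = k*11 = 506*11/2 = 2783
Step 2: Direct prop: k = (2783)/5; new y = k*3 = 2783*3/5 = 8349/5
Step 3: Take 4/7: 8349/5 * 4/7 = 33396/35
Final result = 33396/35

33396/35


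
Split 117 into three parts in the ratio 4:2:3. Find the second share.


Ratio = 4:2:3
Total parts = 4 + 2 + 3 = 9
Value per part = 117 / 9 = 13
First share = 4 * 13 = 52
Middle share = 2 * 13 = 26
Third share = 3 * 13 = 39

26


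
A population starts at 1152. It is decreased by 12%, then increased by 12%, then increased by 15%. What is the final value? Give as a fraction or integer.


Start: 1152
Step 1: decrease by 12% => multiply by 88/100
  1152 * 88/100 = 25344/25
Step 2: increase by 12% => multiply by 112/100
  25344/25 * 112/100 = 709632/625
Step 3: increase by 15% => multiply by 115/100
  709632/625 * 115/100 = 4080384/3125
Final value = 4080384/3125

4080384/3125


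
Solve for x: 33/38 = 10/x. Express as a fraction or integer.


Setting up: 33/38 = 10/x
Cross multiply: 33 * x = 38 * 10
33x = 380
x = 380/33
x = 380/33

380/33


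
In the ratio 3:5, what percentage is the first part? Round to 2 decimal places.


Total parts = 3 + 5 = 8
First part fraction = 3/8
Percentage = (3/8) * 100
= 0.375 * 100
= 37.50%

37.50


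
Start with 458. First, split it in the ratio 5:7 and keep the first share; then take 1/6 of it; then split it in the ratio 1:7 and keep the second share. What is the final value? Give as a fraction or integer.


Start with 458.
Step 1: Split 5:7, first share = 458 * 5/12 = 1145/6
Step 2: Take 1/6: 1145/6 * 1/6 = 1145/36
Step 3: Split 1:7, second share = 1145/36 * 7/8 = 8015/288
Final result = 8015/288

8015/288


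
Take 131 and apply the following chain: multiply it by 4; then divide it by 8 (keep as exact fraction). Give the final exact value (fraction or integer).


Start with 131.
Step 1: Multiply by 4: 131 * 4 = 524
Step 2: Divide by 8: 524 / 8 = 131/2
Final result = 131/2

131/2


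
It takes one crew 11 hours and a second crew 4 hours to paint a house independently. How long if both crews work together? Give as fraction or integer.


Rate of A = 1/11 job per hour
Rate of B = 1/4 job per hour
Combined rate = 1/11 + 1/4
Find common denominator: (4 + 11)/(11*4) = 15/44
Combined rate = 15/44 job per hour
Time together = 1 / (15/44) = 44/15 hours

44/15


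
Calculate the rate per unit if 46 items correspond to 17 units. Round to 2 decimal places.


Total items = 46
Number of units = 17
Unit rate = 46 / 17
= 2.71 items per unit

2.71


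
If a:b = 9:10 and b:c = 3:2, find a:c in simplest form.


Given a:b = 9:10 and b:c = 3:2
Make b consistent. Multiply first ratio by 3: a:b = 27:30
Multiply second ratio by 10: b:c = 30:20
Now b = 30 in both, so a:b:c = 27:30:20
Therefore a:c = 27:20
Simplify by GCD: a:c = 27:20

27:20


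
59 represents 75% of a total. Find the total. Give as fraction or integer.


Given: 59 is 75% of the whole
Set up: 59 = 75/100 * whole
whole = 59 * 100 / 75
whole = 5900 / 75
whole = 236/3

236/3


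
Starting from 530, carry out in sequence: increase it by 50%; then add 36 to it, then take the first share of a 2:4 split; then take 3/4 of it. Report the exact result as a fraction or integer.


Start with 530.
Step 1: Increase by 50%: 530 * 150/100 = 795
Step 2: Add 36: 795+36=831; split 2:4 first = 831*2/6 = 277
Step 3: Take 3/4: 277 * 3/4 = 831/4
Final result = 831/4

831/4


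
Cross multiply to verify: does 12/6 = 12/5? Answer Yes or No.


Cross multiply to check 12/6 = 12/5
Left cross product: 12 * 5 = 60
Right cross product: 6 * 12 = 72
60 != 72
Not equal, so proportions differ => No

No


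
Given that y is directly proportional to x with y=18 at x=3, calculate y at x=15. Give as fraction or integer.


Direct proportion: y = kx
Find k: k = 18/3 = 6
Compute y at x=15: y = 6 * 15
y = 90

90


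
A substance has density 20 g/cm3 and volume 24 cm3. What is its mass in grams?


Using mass = density * volume
Density = 20 g/cm3
Volume = 24 cm3
Mass = 20 * 24
= 480 g

480


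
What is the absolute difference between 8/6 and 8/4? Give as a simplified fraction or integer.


Simplify: 8/6 = 4/3 and 8/4 = 2
Find common denominator: LCD = 3
Convert: 4/3 and 6/3
Difference = |4 - 6|/3 = 2/3
Simplified = 2/3

2/3


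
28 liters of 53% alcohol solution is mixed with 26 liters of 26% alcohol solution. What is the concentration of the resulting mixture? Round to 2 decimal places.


Solute in mixture 1 = 53% of 28 L = 28*53/100 = 371/25 L
Solute in mixture 2 = 26% of 26 L = 26*26/100 = 169/25 L
Total solute = 371/25 + 169/25 = 108/5 L
Total volume = 28 + 26 = 54 L
Final concentration = 108/5/54 * 100 = 40.00%

40.00


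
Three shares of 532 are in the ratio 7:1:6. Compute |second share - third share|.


Total parts = 7 + 1 + 6 = 14
Value per part = 532 / 14 = 38
Shares: 7*38=266, 1*38=38, 6*38=228
Second share = 38, third share = 228
Difference = |38 - 228| = 190

190


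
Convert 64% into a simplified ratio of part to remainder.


Part = 64%, Remainder = 36%
Ratio = 64:36
GCD(64, 36) = 4
Simplify: 16:9 = 16:9

16:9


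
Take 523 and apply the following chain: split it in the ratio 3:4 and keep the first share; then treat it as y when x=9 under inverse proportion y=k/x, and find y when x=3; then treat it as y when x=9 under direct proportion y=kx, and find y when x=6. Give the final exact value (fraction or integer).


Start with 523.
Step 1: Split 3:4, first share = 523 * 3/7 = 1569/7
Step 2: Inverse prop: k = (1569/7)*9; new y = k/3 = 1569/7*9/3 = 4707/7
Step 3: Direct prop: k = (4707/7)/9; new y = k*6 = 4707/7*6/9 = 3138/7
Final result = 3138/7

3138/7


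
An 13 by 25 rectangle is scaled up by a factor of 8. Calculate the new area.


Original dimensions: 13 x 25
Enlargement factor = 8
New width = 13 * 8 = 104
New height = 25 * 8 = 200
New area = 104 * 200 = 20800

20800


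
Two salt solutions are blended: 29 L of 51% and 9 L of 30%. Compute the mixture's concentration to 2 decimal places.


Solute in mixture 1 = 51% of 29 L = 29*51/100 = 1479/100 L
Solute in mixture 2 = 30% of 9 L = 9*30/100 = 27/10 L
Total solute = 1479/100 + 27/10 = 1749/100 L
Total volume = 29 + 9 = 38 L
Final concentration = 1749/100/38 * 100 = 46.03%

46.03


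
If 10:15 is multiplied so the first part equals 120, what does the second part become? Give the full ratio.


Original ratio: 10:15
First term target: 120
Scale factor = 120 / 10 = 12
Multiply second term: 15 * 12 = 180
Equivalent ratio = 120:180

120:180


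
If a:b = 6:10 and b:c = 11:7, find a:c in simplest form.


Given a:b = 6:10 and b:c = 11:7
Make b consistent. Multiply first ratio by 11: a:b = 66:110
Multiply second ratio by 10: b:c = 110:70
Now b = 110 in both, so a:b:c = 66:110:70
Therefore a:c = 66:70
Simplify by GCD: a:c = 33:35

33:35


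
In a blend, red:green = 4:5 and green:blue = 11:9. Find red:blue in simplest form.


Given a:b = 4:5 and b:c = 11:9
Make b consistent. Multiply first ratio by 11: a:b = 44:55
Multiply second ratio by 5: b:c = 55:45
Now b = 55 in both, so a:b:c = 44:55:45
Therefore a:c = 44:45
Simplify by GCD: a:c = 44:45

44:45


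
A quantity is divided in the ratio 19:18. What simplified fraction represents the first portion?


Total parts = 19 + 18 = 37
First part fraction = 19/37
Simplify: 19/37 = 19/37

19/37


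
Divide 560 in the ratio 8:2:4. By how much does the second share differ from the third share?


Total parts = 8 + 2 + 4 = 14
Value per part = 560 / 14 = 40
Shares: 8*40=320, 2*40=80, 4*40=160
Second share = 80, third share = 160
Difference = |80 - 160| = 80

80


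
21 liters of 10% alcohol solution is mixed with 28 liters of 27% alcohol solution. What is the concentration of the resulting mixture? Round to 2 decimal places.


Solute in mixture 1 = 10% of 21 L = 21*10/100 = 21/10 L
Solute in mixture 2 = 27% of 28 L = 28*27/100 = 189/25 L
Total solute = 21/10 + 189/25 = 483/50 L
Total volume = 21 + 28 = 49 L
Final concentration = 483/50/49 * 100 = 19.71%

19.71


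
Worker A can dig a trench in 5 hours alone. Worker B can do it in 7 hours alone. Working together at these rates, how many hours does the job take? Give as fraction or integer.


Rate of A = 1/5 job per hour
Rate of B = 1/7 job per hour
Combined rate = 1/5 + 1/7
Find common denominator: (7 + 5)/(5*7) = 12/35
Combined rate = 12/35 job per hour
Time together = 1 / (12/35) = 35/12 hours

35/12


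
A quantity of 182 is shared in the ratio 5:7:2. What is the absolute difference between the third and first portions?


Total parts = 5 + 7 + 2 = 14
Value per part = 182 / 14 = 13
Shares: 5*13=65, 7*13=91, 2*13=26
Third share = 26, first share = 65
Difference = |26 - 65| = 39

39


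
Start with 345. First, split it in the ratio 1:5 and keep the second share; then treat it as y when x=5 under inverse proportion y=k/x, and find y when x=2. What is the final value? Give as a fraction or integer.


Start with 345.
Step 1: Split 1:5, second share = 345 * 5/6 = 575/2
Step 2: Inverse prop: k = (575/2)*5; new y = k/2 = 575/2*5/2 = 2875/4
Final result = 2875/4

2875/4


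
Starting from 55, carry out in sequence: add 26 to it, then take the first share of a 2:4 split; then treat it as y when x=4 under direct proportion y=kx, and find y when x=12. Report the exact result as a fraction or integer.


Start with 55.
Step 1: Add 26: 55+26=81; split 2:4 first = 81*2/6 = 27
Step 2: Direct prop: k = (27)/4; new y = k*12 = 27*12/4 = 81
Final result = 81

81


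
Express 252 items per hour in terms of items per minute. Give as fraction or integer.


Converting from per hour to per minute
Rate = 252 items per hour
Divide by 60: 252/60
= 21/5 items per minute

21/5


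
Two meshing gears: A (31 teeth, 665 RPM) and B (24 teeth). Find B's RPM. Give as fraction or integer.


Gear ratio: teeth_A * RPM_A = teeth_B * RPM_B
31 * 665 = 24 * RPM_B
20615 = 24 * RPM_B
RPM_B = 20615 / 24
RPM_B = 20615/24

20615/24


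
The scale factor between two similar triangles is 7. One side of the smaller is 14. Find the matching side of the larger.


Similar triangles have proportional sides
Scale factor = 7
Smaller side = 14
Corresponding larger side = 14 * 7
= 98

98


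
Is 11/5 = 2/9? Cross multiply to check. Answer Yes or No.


Cross multiply to check 11/5 = 2/9
Left cross product: 11 * 9 = 99
Right cross product: 5 * 2 = 10
99 != 10
Not equal, so proportions differ => No

No


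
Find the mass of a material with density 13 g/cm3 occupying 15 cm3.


Using mass = density * volume
Density = 13 g/cm3
Volume = 15 cm3
Mass = 13 * 15
= 195 g

195


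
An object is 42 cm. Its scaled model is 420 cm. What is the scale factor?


Original length = 42 cm
Scaled length = 420 cm
Scale factor = 420 / 42
= 10

10


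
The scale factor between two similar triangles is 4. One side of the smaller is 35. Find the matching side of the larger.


Similar triangles have proportional sides
Scale factor = 4
Smaller side = 35
Corresponding larger side = 35 * 4
= 140

140


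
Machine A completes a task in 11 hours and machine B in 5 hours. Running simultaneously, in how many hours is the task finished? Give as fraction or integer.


Rate of A = 1/11 job per hour
Rate of B = 1/5 job per hour
Combined rate = 1/11 + 1/5
Find common denominator: (5 + 11)/(11*5) = 16/55
Combined rate = 16/55 job per hour
Time together = 1 / (16/55) = 55/16 hours

55/16


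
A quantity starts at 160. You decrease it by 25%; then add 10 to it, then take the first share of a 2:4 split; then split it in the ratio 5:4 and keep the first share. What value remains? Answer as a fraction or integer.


Start with 160.
Step 1: Decrease by 25%: 160 * 75/100 = 120
Step 2: Add 10: 120+10=130; split 2:4 first = 130*2/6 = 130/3
Step 3: Split 5:4, first share = 130/3 * 5/9 = 650/27
Final result = 650/27

650/27


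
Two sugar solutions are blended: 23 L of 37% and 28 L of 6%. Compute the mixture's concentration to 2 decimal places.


Solute in mixture 1 = 37% of 23 L = 23*37/100 = 851/100 L
Solute in mixture 2 = 6% of 28 L = 28*6/100 = 42/25 L
Total solute = 851/100 + 42/25 = 1019/100 L
Total volume = 23 + 28 = 51 L
Final concentration = 1019/100/51 * 100 = 19.98%

19.98


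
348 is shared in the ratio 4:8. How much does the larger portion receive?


Total parts = 4 + 8 = 12
Value per part = 348 / 12 = 29
First share = 4 * 29 = 116
Second share = 8 * 29 = 232
Larger share = 232

232


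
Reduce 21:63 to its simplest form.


Find GCD(21, 63)
GCD = 21
Divide both by 21: 21/21 = 1, 63/21 = 3
Simplified ratio = 1:3

1:3


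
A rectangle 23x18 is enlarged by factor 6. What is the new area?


Original dimensions: 23 x 18
Enlargement factor = 6
New width = 23 * 6 = 138
New height = 18 * 6 = 108
New area = 138 * 108 = 14904

14904


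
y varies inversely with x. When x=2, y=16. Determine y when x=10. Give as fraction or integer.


Inverse proportion: y = k/x
Find k: k = 2 * 16 = 32
Compute y at x=10: y = 32/10
y = 16/5

16/5


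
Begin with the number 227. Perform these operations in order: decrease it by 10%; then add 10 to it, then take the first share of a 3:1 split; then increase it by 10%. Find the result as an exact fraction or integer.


Start with 227.
Step 1: Decrease by 10%: 227 * 90/100 = 2043/10
Step 2: Add 10: 2043/10+10=2143/10; split 3:1 first = 2143/10*3/4 = 6429/40
Step 3: Increase by 10%: 6429/40 * 110/100 = 70719/400
Final result = 70719/400

70719/400


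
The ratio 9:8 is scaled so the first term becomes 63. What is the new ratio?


Original ratio: 9:8
First term target: 63
Scale factor = 63 / 9 = 7
Multiply second term: 8 * 7 = 56
Equivalent ratio = 63:56

63:56


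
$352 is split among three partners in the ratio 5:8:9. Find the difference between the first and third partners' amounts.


Total parts = 5 + 8 + 9 = 22
Value per part = 352 / 22 = 16
Shares: 5*16=80, 8*16=128, 9*16=144
First share = 80, third share = 144
Difference = |80 - 144| = 64

64


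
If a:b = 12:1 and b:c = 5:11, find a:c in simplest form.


Given a:b = 12:1 and b:c = 5:11
Make b consistent. Multiply first ratio by 5: a:b = 60:5
Multiply second ratio by 1: b:c = 5:11
Now b = 5 in both, so a:b:c = 60:5:11
Therefore a:c = 60:11
Simplify by GCD: a:c = 60:11

60:11


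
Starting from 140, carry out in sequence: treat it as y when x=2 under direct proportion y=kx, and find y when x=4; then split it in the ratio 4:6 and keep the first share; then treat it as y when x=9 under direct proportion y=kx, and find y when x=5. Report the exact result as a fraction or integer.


Start with 140.
Step 1: Direct prop: k = (140)/2; new y = k*4 = 140*4/2 = 280
Step 2: Split 4:6, first share = 280 * 4/10 = 112
Step 3: Direct prop: k = (112)/9; new y = k*5 = 112*5/9 = 560/9
Final result = 560/9

560/9


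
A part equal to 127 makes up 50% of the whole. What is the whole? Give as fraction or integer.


Given: 127 is 50% of the whole
Set up: 127 = 50/100 * whole
whole = 127 * 100 / 50
whole = 12700 / 50
whole = 254

254


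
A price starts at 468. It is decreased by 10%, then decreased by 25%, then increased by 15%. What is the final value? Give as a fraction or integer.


Start: 468
Step 1: decrease by 10% => multiply by 90/100
  468 * 90/100 = 2106/5
Step 2: decrease by 25% => multiply by 75/100
  2106/5 * 75/100 = 3159/10
Step 3: increase by 15% => multiply by 115/100
  3159/10 * 115/100 = 72657/200
Final value = 72657/200

72657/200


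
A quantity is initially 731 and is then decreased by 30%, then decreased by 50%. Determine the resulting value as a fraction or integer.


Start: 731
Step 1: decrease by 30% => multiply by 70/100
  731 * 70/100 = 5117/10
Step 2: decrease by 50% => multiply by 50/100
  5117/10 * 50/100 = 5117/20
Final value = 5117/20

5117/20


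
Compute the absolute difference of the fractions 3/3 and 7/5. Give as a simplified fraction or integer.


Simplify: 3/3 = 1 and 7/5 = 7/5
Find common denominator: LCD = 5
Convert: 5/5 and 7/5
Difference = |5 - 7|/5 = 2/5
Simplified = 2/5

2/5
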